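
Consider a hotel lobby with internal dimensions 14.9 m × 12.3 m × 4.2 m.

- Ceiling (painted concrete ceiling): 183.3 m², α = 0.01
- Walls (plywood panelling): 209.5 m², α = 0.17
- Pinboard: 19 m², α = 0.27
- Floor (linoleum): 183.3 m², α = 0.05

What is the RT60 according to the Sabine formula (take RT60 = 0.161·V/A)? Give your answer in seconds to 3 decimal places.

A = Σ Sᵢαᵢ = 183.3·0.01 + 209.5·0.17 + 19·0.27 + 183.3·0.05 = 51.743 sabins.
Room volume: 769.734 m³.
RT60 = 0.161 · V / A = 0.161 × 769.734 / 51.743 = 2.395 s.

2.395 s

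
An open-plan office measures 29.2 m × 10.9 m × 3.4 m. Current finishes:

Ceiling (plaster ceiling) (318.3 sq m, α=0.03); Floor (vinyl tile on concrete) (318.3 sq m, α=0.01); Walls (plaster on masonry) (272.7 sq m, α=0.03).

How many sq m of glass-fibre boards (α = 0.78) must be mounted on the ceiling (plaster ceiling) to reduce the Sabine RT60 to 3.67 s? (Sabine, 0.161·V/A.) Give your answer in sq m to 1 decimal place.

35.4

A₁ = Σ Sᵢαᵢ = 318.3×0.03 + 318.3×0.01 + 272.7×0.03 = 20.913 sabins.
Required A₂ = 0.161·1082.152/3.67 = 47.473 sabins.
Absorption to add: 47.473 − 20.913 = 26.560 sabins.
Each sq m of panel replacing the ceiling (plaster ceiling) adds (0.78 − 0.03) = 0.75 sabins.
Panel area = 26.560 / 0.75 = 35.4 sq m.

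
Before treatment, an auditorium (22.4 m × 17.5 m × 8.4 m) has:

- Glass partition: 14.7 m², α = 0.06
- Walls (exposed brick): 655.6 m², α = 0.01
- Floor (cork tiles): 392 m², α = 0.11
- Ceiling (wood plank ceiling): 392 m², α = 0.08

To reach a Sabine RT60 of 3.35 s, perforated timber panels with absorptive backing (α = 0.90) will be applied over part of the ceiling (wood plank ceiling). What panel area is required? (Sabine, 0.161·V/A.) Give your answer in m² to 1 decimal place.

93.1

Total absorption A₁ = 14.7*0.06 + 655.6*0.01 + 392*0.11 + 392*0.08
  = 0.882 + 6.556 + 43.120 + 31.360 = 81.918 m² sabins.
V = 3292.8 m³. Target absorption A₂ = 0.161 × 3292.8 / 3.35 = 158.251 sabins.
Absorption to add: 158.251 − 81.918 = 76.333 sabins.
Each m² of panel replacing the ceiling (wood plank ceiling) adds (0.90 − 0.08) = 0.82 sabins.
Panel area = 76.333 / 0.82 = 93.1 m².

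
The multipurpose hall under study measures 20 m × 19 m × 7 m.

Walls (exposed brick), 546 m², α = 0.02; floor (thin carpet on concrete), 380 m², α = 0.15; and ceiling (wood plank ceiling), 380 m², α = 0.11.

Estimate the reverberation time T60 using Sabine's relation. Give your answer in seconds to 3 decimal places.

Equivalent absorption area: A = 546×0.02 + 380×0.15 + 380×0.11 = 109.720 m².
V = 20·19·7 = 2660 m³.
RT60 = 0.161 · V / A = 0.161 × 2660 / 109.720 = 3.903 s.

3.903 s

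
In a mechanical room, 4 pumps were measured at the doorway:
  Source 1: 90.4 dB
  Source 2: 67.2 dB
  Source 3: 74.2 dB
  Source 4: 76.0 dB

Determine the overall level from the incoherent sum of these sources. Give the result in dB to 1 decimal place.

Sum in the linear (power) domain: Σ 10^(Lᵢ/10) = 10^(90.4/10) + 10^(67.2/10) + 10^(74.2/10) + 10^(76.0/10) = 1.168e+09.
Back to dB: 10·log₁₀ Σ = 90.7 dB.

90.7 dB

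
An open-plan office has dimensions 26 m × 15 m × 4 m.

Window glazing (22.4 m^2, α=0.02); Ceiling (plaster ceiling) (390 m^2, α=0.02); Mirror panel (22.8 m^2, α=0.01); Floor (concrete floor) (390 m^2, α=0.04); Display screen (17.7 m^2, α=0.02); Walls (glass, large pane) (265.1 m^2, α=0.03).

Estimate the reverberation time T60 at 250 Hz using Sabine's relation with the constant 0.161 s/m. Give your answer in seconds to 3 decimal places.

7.756 seconds

Equivalent absorption area: A = 22.4*0.02 + 390*0.02 + 22.8*0.01 + 390*0.04 + 17.7*0.02 + 265.1*0.03 = 32.383 m^2.
Volume V = 26 × 15 × 4 = 1560 m³.
T = 0.161 V/A = 0.161·1560/32.383 = 7.756 s.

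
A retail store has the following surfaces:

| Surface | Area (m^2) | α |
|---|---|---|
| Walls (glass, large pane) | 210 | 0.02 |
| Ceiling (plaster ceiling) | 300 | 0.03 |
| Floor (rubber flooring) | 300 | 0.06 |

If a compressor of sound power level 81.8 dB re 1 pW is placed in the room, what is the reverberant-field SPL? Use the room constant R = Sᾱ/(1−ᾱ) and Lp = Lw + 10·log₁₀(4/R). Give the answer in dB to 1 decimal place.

Σ(Sᵢαᵢ) = 210×0.02 + 300×0.03 + 300×0.06 = 31.200; total area S = 810.0 m^2.
ᾱ = 0.0385, so room constant R = A/(1−ᾱ) = 32.449 m^2.
Lp = 81.8 + 10·log₁₀(4/32.449) = 81.8 + (-9.09) = 72.7 dB.

72.7 dB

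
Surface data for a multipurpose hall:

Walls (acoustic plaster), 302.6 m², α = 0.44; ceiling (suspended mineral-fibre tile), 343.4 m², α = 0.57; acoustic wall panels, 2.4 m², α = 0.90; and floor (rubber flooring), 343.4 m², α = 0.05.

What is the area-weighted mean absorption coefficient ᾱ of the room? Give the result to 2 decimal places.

0.35

S = Σ Sᵢ = 302.6 + 343.4 + 2.4 + 343.4 = 991.8 m².
Σ(Sᵢαᵢ) = 302.6×0.44 + 343.4×0.57 + 2.4×0.90 + 343.4×0.05 = 348.212.
ᾱ = A/S = 0.35.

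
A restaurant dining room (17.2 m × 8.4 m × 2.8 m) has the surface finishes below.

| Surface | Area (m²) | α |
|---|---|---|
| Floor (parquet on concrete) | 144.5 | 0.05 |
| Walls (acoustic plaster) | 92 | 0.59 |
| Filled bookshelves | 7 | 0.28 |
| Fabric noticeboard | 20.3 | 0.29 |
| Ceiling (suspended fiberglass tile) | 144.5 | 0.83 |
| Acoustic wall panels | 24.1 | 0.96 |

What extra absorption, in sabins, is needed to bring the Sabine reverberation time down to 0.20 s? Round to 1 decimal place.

113.2 sabins

Summing Sᵢαᵢ: 7.225 + 54.280 + 1.960 + 5.887 + 119.935 + 23.136 → A₁ = 212.423 sabins.
V = 404.544 m³. Required absorption A₂ = 0.161 × 404.544 / 0.20 = 325.658 sabins.
ΔA = A₂ − A₁ = 325.658 − 212.423 = 113.2 sabins.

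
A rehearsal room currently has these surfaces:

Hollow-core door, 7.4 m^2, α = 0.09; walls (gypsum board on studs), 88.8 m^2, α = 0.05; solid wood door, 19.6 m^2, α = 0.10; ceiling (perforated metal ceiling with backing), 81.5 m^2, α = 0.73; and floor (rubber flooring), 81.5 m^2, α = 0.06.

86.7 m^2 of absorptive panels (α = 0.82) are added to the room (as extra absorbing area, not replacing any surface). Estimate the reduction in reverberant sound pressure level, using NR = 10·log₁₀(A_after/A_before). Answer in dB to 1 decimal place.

Summing Sᵢαᵢ: 0.666 + 4.440 + 1.960 + 59.495 + 4.890 → A_before = 71.451 sabins.
Added absorption = 86.7 × 0.82 = 71.094 sabins.
New total A_after = 142.545 sabins.
NR = 10·log₁₀(142.545/71.451) = 3.0 dB.

3.0 dB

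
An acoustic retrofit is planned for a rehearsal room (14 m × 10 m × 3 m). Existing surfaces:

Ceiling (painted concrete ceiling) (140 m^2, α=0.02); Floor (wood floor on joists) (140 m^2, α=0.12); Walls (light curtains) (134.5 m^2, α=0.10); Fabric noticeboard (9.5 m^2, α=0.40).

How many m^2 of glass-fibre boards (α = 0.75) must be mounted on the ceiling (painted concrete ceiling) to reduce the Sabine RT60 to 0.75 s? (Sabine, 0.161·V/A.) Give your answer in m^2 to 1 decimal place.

73.0

Summing Sᵢαᵢ: 2.800 + 16.800 + 13.450 + 3.800 → A₁ = 36.850 sabins.
V = 420 m³. Target absorption A₂ = 0.161 × 420 / 0.75 = 90.160 sabins.
Absorption to add: 90.160 − 36.850 = 53.310 sabins.
Net gain per m^2: Δα = 0.75 − 0.02 = 0.73.
Panel area = 53.310 / 0.73 = 73.0 m^2.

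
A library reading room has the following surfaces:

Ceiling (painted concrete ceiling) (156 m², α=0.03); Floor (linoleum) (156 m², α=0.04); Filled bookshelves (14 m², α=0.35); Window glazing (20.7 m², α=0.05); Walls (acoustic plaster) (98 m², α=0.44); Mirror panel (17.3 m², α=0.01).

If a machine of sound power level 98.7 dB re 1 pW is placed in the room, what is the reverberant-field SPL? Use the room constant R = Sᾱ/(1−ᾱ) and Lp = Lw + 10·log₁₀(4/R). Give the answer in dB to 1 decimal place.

A = 60.148 sabins; S = 462.0 m².
ᾱ = 60.148/462.0 = 0.1302; R = Sᾱ/(1−ᾱ) = 60.148/(1−0.1302) = 69.152 m².
Lp = 98.7 + 10·log₁₀(4/69.152) = 98.7 + (-12.38) = 86.3 dB.

86.3 dB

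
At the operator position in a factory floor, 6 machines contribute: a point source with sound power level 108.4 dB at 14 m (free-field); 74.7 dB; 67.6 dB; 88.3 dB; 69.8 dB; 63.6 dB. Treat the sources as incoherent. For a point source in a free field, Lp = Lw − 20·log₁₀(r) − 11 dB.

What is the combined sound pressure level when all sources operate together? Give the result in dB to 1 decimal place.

Source at 14 m: Lp = 108.4 − 20·log₁₀(14) − 11 = 74.5 dB.
Converting to relative power and adding: 10^(74.5/10) + 10^(74.7/10) + 10^(67.6/10) + 10^(88.3/10) + 10^(69.8/10) + 10^(63.6/10) = 7.514e+08.
L_total = 10·log₁₀(7.514e+08) = 88.8 dB.

88.8 dB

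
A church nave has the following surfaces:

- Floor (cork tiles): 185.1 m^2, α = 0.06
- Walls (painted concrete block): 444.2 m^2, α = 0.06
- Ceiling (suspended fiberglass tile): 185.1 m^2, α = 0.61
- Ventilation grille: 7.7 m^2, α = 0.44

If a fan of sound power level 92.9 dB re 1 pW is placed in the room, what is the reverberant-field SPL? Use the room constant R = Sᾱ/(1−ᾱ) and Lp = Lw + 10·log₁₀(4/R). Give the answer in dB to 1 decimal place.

76.1 dB

A = 154.057 sabins; S = 822.1 m^2.
ᾱ = 154.057/822.1 = 0.1874; R = Sᾱ/(1−ᾱ) = 154.057/(1−0.1874) = 189.585 m^2.
Lp = Lw + 10 log₁₀(4/R) = 92.9 -16.76 = 76.1 dB.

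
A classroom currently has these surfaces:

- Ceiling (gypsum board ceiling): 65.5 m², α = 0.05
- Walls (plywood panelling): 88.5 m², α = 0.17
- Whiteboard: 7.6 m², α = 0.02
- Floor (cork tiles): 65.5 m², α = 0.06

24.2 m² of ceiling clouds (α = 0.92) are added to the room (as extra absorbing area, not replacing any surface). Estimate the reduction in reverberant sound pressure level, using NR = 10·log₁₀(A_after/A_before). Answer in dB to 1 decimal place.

Total absorption A_before = 65.5·0.05 + 88.5·0.17 + 7.6·0.02 + 65.5·0.06
  = 3.275 + 15.045 + 0.152 + 3.930 = 22.402 m² sabins.
Added absorption = 24.2 × 0.92 = 22.264 sabins.
New total A_after = 44.666 sabins.
Reduction = 10 log₁₀(A_after/A_before) = 10 log₁₀(1.9938) = 3.0 dB.

3.0 dB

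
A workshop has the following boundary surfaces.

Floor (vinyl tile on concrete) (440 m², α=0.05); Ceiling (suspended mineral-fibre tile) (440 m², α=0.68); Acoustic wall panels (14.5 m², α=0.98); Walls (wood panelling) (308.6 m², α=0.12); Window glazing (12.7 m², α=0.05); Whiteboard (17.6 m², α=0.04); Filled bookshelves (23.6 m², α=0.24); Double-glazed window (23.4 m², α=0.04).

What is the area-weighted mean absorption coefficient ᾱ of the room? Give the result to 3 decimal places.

Total surface area S = 1280.4 m².
Σ(Sᵢαᵢ) = 440·0.05 + 440·0.68 + 14.5·0.98 + 308.6·0.12 + 12.7·0.05 + 17.6·0.04 + 23.6·0.24 + 23.4·0.04 = 380.381.
ᾱ = A/S = 0.297.

0.297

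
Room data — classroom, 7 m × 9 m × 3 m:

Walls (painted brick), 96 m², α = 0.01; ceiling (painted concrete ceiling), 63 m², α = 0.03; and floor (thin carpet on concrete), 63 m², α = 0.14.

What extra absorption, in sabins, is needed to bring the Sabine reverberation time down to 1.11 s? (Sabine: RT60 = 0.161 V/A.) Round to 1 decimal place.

15.7 sabins

Summing Sᵢαᵢ: 0.960 + 1.890 + 8.820 → A₁ = 11.670 sabins.
For T = 1.11 s, need A₂ = 0.161·V/T = 0.161·189/1.11 = 27.414 sabins.
ΔA = A₂ − A₁ = 27.414 − 11.670 = 15.7 sabins.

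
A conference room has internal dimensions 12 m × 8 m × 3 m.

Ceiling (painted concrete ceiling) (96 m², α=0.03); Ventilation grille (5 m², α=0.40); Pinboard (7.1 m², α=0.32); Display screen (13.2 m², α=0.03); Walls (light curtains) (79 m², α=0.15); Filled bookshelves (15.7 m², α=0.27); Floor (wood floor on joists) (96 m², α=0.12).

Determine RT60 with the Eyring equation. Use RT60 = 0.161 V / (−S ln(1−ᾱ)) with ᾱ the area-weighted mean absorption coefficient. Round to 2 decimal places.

1.24 s

Total surface area S = 96 + 5 + 7.1 + 13.2 + 79 + 15.7 + 96 = 312.0 m².
Σ(Sᵢαᵢ) = 96×0.03 + 5×0.40 + 7.1×0.32 + 13.2×0.03 + 79×0.15 + 15.7×0.27 + 96×0.12 = 35.157.
Mean coefficient ᾱ = A/S = 0.1127.
Eyring denominator: −S ln(1−ᾱ) = 37.307.
V = 12 × 8 × 3 = 288 m³.
RT60 = 0.161 × 288 / 37.307 = 1.24 s.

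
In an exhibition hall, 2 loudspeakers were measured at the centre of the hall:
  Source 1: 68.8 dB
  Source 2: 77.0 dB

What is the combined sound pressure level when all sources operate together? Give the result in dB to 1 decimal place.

Converting to relative power and adding: 10^(68.8/10) + 10^(77.0/10) = 5.77e+07.
L_total = 10·log₁₀(5.77e+07) = 77.6 dB.

77.6 dB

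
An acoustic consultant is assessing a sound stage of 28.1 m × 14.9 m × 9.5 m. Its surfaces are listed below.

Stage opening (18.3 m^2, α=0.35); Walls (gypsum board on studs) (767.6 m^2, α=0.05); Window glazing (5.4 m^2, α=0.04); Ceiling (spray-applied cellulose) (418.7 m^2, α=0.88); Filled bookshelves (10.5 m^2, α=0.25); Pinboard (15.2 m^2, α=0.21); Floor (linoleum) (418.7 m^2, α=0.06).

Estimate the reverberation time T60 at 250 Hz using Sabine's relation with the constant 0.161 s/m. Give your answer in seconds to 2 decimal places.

Equivalent absorption area: A = 18.3·0.35 + 767.6·0.05 + 5.4·0.04 + 418.7·0.88 + 10.5·0.25 + 15.2·0.21 + 418.7·0.06 = 444.396 m^2.
Room volume: 3977.555 m³.
Sabine: RT60 = 0.161 × 3977.555 / 444.396 = 1.44 s.

1.44 sec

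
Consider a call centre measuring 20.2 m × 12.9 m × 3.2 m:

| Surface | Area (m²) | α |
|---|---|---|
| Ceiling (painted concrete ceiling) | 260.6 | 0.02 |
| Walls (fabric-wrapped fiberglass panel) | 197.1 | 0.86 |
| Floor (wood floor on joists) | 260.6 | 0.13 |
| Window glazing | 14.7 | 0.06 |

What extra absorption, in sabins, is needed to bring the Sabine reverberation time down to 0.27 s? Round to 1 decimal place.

287.7 sabins

Summing Sᵢαᵢ: 5.212 + 169.506 + 33.878 + 0.882 → A₁ = 209.478 sabins.
V = 833.856 m³. Required absorption A₂ = 0.161 × 833.856 / 0.27 = 497.225 sabins.
Shortfall: 497.225 − 209.478 = 287.7 sabins.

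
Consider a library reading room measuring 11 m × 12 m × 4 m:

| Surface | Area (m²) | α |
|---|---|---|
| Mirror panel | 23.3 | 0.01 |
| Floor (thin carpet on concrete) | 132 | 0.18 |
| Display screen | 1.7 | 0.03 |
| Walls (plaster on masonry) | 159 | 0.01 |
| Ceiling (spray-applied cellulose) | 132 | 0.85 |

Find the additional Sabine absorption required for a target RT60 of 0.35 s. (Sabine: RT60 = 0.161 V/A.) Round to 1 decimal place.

105.0 sabins

Summing Sᵢαᵢ: 0.233 + 23.760 + 0.051 + 1.590 + 112.200 → A₁ = 137.834 sabins.
Target A₂ = 0.161·528/0.35 = 242.880 sabins (V = 528 m³).
ΔA = A₂ − A₁ = 242.880 − 137.834 = 105.0 sabins.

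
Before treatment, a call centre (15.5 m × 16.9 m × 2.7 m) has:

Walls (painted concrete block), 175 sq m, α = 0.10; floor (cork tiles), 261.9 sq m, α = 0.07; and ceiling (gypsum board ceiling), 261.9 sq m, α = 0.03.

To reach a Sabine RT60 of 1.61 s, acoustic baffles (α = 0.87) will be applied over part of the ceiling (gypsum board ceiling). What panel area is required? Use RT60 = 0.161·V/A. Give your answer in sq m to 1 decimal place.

Total absorption A₁ = 175*0.10 + 261.9*0.07 + 261.9*0.03
  = 17.500 + 18.333 + 7.857 = 43.690 sq m sabins.
V = 707.265 m³. Target absorption A₂ = 0.161 × 707.265 / 1.61 = 70.726 sabins.
ΔA needed = 70.726 − 43.690 = 27.036 sabins.
Net gain per sq m: Δα = 0.87 − 0.03 = 0.84.
Area = ΔA/Δα = 27.036/0.84 = 32.2 sq m.

32.2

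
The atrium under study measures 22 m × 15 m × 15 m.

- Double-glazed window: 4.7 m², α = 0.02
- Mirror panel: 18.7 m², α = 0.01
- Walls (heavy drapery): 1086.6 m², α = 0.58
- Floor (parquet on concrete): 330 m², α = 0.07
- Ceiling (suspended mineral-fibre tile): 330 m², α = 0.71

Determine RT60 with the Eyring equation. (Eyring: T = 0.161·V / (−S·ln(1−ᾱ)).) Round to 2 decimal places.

0.65 s

S = Σ Sᵢ = 1770.0 m².
Absorption A = 4.7·0.02 + 18.7·0.01 + 1086.6·0.58 + 330·0.07 + 330·0.71 = 887.909 sabins.
Mean coefficient ᾱ = A/S = 0.5016.
−S·ln(1−ᾱ) = −1770.0 × ln(1 − 0.5016) = 1232.544.
V = 22 × 15 × 15 = 4950 m³.
T = 0.161·V/[−S·ln(1−ᾱ)] = 0.161·4950/1232.544 = 0.65 s.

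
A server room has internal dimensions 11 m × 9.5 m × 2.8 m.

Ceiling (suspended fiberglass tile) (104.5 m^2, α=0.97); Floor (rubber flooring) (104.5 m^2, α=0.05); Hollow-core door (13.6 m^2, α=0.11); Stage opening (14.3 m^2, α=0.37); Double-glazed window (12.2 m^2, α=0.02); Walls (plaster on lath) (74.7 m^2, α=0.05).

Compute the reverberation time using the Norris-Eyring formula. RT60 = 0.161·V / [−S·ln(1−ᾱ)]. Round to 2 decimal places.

Total surface area S = 104.5 + 104.5 + 13.6 + 14.3 + 12.2 + 74.7 = 323.8 m^2.
Absorption A = 104.5×0.97 + 104.5×0.05 + 13.6×0.11 + 14.3×0.37 + 12.2×0.02 + 74.7×0.05 = 117.356 sabins.
Mean coefficient ᾱ = A/S = 0.3624.
Eyring denominator: −S ln(1−ᾱ) = 145.724.
V = 11 × 9.5 × 2.8 = 292.6 m³.
RT60 = 0.161 × 292.6 / 145.724 = 0.32 s.

0.32 s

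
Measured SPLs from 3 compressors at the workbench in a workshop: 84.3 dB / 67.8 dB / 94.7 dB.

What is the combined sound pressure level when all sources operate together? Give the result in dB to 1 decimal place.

Converting to relative power and adding: 10^(84.3/10) + 10^(67.8/10) + 10^(94.7/10) = 3.226e+09.
L_total = 10·log₁₀(3.226e+09) = 95.1 dB.

95.1 dB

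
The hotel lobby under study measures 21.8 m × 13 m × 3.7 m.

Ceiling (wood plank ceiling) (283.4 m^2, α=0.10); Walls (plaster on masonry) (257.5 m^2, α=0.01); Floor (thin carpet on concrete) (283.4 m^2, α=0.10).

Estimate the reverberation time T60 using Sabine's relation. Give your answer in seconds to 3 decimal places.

2.849 s

A = Σ Sᵢαᵢ = 283.4*0.10 + 257.5*0.01 + 283.4*0.10 = 59.255 sabins.
V = 21.8·13·3.7 = 1048.58 m³.
T = 0.161 V/A = 0.161·1048.58/59.255 = 2.849 s.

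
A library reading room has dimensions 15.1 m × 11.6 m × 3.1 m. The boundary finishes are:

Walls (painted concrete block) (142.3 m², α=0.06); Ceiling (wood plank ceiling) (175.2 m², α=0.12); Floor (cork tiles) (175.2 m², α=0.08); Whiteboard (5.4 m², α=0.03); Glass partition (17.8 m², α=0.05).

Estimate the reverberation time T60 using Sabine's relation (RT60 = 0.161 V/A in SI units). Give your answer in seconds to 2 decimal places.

1.96 s

Equivalent absorption area: A = 142.3*0.06 + 175.2*0.12 + 175.2*0.08 + 5.4*0.03 + 17.8*0.05 = 44.630 m².
V = 15.1·11.6·3.1 = 542.996 m³.
RT60 = 0.161 · V / A = 0.161 × 542.996 / 44.630 = 1.96 s.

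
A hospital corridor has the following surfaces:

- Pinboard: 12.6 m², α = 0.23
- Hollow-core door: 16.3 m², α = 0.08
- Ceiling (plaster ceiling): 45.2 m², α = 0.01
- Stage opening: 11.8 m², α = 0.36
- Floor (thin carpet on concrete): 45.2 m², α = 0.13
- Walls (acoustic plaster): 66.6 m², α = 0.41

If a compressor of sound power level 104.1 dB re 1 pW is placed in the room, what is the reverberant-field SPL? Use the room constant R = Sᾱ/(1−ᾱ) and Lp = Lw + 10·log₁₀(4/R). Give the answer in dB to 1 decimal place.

Σ(Sᵢαᵢ) = 12.6·0.23 + 16.3·0.08 + 45.2·0.01 + 11.8·0.36 + 45.2·0.13 + 66.6·0.41 = 42.084; total area S = 197.7 m².
ᾱ = 42.084/197.7 = 0.2129; R = Sᾱ/(1−ᾱ) = 42.084/(1−0.2129) = 53.467 m².
Lp = 104.1 + 10·log₁₀(4/53.467) = 104.1 + (-11.26) = 92.8 dB.

92.8 dB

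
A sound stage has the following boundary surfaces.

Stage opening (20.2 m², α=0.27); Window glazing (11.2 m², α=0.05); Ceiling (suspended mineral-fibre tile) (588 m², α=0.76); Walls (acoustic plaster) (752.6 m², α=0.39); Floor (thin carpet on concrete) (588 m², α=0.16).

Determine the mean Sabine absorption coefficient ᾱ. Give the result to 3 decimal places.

0.429

Total surface area S = 1960.0 m².
Weighted sum Σ Sα = 840.488.
ᾱ = 840.488 / 1960.0 = 0.429.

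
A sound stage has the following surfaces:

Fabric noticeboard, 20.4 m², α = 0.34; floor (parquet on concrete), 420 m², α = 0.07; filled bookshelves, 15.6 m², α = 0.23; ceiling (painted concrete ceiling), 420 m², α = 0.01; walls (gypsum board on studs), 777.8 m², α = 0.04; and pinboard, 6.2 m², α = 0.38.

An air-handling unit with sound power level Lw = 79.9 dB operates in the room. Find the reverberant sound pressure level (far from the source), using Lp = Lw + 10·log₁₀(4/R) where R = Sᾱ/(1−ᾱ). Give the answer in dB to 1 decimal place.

Σ(Sᵢαᵢ) = 20.4×0.34 + 420×0.07 + 15.6×0.23 + 420×0.01 + 777.8×0.04 + 6.2×0.38 = 77.592; total area S = 1660.0 m².
ᾱ = 0.0467, so room constant R = A/(1−ᾱ) = 81.393 m².
Lp = Lw + 10 log₁₀(4/R) = 79.9 -13.09 = 66.8 dB.

66.8 dB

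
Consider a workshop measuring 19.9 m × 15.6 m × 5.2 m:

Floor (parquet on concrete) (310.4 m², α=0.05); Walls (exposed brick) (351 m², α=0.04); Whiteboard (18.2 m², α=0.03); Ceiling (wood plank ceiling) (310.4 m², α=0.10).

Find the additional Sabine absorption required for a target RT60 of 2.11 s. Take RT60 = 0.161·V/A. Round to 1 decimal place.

62.0 sabins

Total absorption A₁ = 310.4×0.05 + 351×0.04 + 18.2×0.03 + 310.4×0.10
  = 15.520 + 14.040 + 0.546 + 31.040 = 61.146 m² sabins.
V = 1614.288 m³. Required absorption A₂ = 0.161 × 1614.288 / 2.11 = 123.176 sabins.
Shortfall: 123.176 − 61.146 = 62.0 sabins.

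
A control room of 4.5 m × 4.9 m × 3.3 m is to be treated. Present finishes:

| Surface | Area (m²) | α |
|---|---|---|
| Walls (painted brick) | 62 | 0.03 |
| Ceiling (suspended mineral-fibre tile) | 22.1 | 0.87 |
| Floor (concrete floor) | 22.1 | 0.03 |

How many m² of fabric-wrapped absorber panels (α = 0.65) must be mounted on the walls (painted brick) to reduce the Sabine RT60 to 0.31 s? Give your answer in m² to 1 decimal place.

Total absorption A₁ = 62·0.03 + 22.1·0.87 + 22.1·0.03
  = 1.860 + 19.227 + 0.663 = 21.750 m² sabins.
V = 72.765 m³. Target absorption A₂ = 0.161 × 72.765 / 0.31 = 37.791 sabins.
Absorption to add: 37.791 − 21.750 = 16.041 sabins.
Net gain per m²: Δα = 0.65 − 0.03 = 0.62.
Area = ΔA/Δα = 16.041/0.62 = 25.9 m².

25.9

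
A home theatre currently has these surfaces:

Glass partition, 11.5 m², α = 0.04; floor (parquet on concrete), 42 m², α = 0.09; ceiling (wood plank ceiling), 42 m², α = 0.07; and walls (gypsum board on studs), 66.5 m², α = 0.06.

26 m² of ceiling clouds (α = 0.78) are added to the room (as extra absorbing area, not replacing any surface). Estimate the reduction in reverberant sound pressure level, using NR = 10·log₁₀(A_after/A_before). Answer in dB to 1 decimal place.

4.5 dB

Total absorption A_before = 11.5·0.04 + 42·0.09 + 42·0.07 + 66.5·0.06
  = 0.460 + 3.780 + 2.940 + 3.990 = 11.170 m² sabins.
Treatment contributes 26·0.78 = 20.280 sabins.
A_after = 11.170 + 20.280 = 31.450 sabins.
NR = 10·log₁₀(31.450/11.170) = 4.5 dB.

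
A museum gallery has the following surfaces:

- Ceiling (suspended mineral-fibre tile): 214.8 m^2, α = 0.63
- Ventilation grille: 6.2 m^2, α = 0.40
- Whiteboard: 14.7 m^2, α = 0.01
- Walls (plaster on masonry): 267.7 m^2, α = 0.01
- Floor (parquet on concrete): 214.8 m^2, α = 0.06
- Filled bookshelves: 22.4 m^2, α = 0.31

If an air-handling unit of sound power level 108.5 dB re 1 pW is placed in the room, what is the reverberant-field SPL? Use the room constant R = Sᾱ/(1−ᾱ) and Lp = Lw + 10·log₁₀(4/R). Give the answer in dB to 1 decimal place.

91.4 dB

Σ(Sᵢαᵢ) = 214.8·0.63 + 6.2·0.40 + 14.7·0.01 + 267.7·0.01 + 214.8·0.06 + 22.4·0.31 = 160.460; total area S = 740.6 m^2.
ᾱ = 0.2167, so room constant R = A/(1−ᾱ) = 204.851 m^2.
Lp = 108.5 + 10·log₁₀(4/204.851) = 108.5 + (-17.09) = 91.4 dB.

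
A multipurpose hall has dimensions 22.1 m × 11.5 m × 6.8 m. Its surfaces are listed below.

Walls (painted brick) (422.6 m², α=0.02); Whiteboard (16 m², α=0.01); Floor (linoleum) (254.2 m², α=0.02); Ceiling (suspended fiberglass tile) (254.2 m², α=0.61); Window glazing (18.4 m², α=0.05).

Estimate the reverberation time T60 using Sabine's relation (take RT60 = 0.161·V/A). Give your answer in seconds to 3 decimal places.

Equivalent absorption area: A = 422.6×0.02 + 16×0.01 + 254.2×0.02 + 254.2×0.61 + 18.4×0.05 = 169.678 m².
V = 22.1·11.5·6.8 = 1728.22 m³.
Sabine: RT60 = 0.161 × 1728.22 / 169.678 = 1.640 s.

1.640 sec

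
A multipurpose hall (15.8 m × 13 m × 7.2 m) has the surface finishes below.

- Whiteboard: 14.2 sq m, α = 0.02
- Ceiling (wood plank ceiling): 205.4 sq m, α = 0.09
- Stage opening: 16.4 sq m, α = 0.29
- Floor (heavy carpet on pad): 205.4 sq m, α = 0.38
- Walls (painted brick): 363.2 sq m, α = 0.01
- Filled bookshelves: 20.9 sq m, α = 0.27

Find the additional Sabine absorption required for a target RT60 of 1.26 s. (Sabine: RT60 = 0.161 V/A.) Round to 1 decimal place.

78.1 sabins

A₁ = Σ Sᵢαᵢ = 14.2·0.02 + 205.4·0.09 + 16.4·0.29 + 205.4·0.38 + 363.2·0.01 + 20.9·0.27 = 110.853 sabins.
For T = 1.26 s, need A₂ = 0.161·V/T = 0.161·1478.88/1.26 = 188.968 sabins.
Shortfall: 188.968 − 110.853 = 78.1 sabins.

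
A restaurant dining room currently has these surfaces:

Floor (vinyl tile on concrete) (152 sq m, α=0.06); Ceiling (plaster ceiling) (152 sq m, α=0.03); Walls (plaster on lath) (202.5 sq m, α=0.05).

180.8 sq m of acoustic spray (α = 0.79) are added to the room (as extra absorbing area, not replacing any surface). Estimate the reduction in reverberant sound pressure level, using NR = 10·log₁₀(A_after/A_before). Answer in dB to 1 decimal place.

8.5 dB

Equivalent absorption area: A_before = 152*0.06 + 152*0.03 + 202.5*0.05 = 23.805 sq m.
Added absorption = 180.8 × 0.79 = 142.832 sabins.
New total A_after = 166.637 sabins.
Reduction = 10 log₁₀(A_after/A_before) = 10 log₁₀(7.0001) = 8.5 dB.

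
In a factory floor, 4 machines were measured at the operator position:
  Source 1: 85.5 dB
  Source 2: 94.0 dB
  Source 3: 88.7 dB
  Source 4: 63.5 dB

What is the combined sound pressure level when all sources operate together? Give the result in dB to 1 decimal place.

95.6 dB

Converting to relative power and adding: 10^(85.5/10) + 10^(94.0/10) + 10^(88.7/10) + 10^(63.5/10) = 3.61e+09.
Back to dB: 10·log₁₀ Σ = 95.6 dB.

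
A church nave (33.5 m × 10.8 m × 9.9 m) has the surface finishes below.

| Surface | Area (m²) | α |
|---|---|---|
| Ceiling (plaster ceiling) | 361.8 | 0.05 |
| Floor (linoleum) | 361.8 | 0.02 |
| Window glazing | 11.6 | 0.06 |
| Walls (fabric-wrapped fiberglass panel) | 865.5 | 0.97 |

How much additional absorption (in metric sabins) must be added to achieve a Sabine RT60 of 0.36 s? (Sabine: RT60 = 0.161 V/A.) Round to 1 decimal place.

736.3 sabins

Equivalent absorption area: A₁ = 361.8×0.05 + 361.8×0.02 + 11.6×0.06 + 865.5×0.97 = 865.557 m².
V = 3581.82 m³. Required absorption A₂ = 0.161 × 3581.82 / 0.36 = 1601.870 sabins.
Additional absorption ΔA = 1601.870 − 865.557 = 736.3 sabins.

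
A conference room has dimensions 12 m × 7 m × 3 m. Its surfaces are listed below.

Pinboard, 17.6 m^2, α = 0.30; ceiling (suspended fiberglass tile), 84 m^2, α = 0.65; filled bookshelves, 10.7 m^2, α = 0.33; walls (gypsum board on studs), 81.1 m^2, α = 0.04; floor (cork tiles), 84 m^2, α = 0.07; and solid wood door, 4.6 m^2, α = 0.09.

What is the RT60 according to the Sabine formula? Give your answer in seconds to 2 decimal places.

Equivalent absorption area: A = 17.6×0.30 + 84×0.65 + 10.7×0.33 + 81.1×0.04 + 84×0.07 + 4.6×0.09 = 72.949 m^2.
Room volume: 252 m³.
T = 0.161 V/A = 0.161·252/72.949 = 0.56 s.

0.56 sec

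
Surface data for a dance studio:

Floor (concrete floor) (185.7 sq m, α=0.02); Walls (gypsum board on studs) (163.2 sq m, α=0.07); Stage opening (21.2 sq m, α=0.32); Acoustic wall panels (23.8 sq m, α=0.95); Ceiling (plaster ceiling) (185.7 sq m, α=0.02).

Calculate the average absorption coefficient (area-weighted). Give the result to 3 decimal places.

Total surface area S = 579.6 sq m.
Weighted sum Σ Sα = 48.246.
ᾱ = 48.246 / 579.6 = 0.083.

0.083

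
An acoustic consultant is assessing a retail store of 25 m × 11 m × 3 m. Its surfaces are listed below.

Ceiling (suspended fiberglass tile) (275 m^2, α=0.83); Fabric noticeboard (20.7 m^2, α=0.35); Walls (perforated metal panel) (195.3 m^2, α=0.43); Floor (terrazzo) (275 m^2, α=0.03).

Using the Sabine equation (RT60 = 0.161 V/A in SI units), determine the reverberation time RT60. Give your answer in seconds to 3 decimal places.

Equivalent absorption area: A = 275*0.83 + 20.7*0.35 + 195.3*0.43 + 275*0.03 = 327.724 m^2.
Room volume: 825 m³.
RT60 = 0.161 · V / A = 0.161 × 825 / 327.724 = 0.405 s.

0.405 seconds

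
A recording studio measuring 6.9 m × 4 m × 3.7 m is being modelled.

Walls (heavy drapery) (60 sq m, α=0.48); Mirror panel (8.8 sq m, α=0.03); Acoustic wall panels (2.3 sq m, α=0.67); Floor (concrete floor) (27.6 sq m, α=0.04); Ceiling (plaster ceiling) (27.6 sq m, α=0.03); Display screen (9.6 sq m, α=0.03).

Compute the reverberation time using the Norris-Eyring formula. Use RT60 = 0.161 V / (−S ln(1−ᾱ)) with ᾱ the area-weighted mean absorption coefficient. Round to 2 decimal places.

0.44 s

Total surface area S = 60 + 8.8 + 2.3 + 27.6 + 27.6 + 9.6 = 135.9 sq m.
Σ(Sᵢαᵢ) = 60·0.48 + 8.8·0.03 + 2.3·0.67 + 27.6·0.04 + 27.6·0.03 + 9.6·0.03 = 32.825.
Mean coefficient ᾱ = A/S = 0.2415.
Eyring denominator: −S ln(1−ᾱ) = 37.564.
V = 6.9 × 4 × 3.7 = 102.12 m³.
T = 0.161·V/[−S·ln(1−ᾱ)] = 0.161·102.12/37.564 = 0.44 s.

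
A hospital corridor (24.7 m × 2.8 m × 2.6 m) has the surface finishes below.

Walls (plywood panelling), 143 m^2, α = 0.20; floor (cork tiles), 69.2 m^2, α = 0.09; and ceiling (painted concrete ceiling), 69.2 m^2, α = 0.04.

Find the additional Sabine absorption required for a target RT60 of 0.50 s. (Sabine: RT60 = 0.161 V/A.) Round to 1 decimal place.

Summing Sᵢαᵢ: 28.600 + 6.228 + 2.768 → A₁ = 37.596 sabins.
For T = 0.50 s, need A₂ = 0.161·V/T = 0.161·179.816/0.50 = 57.901 sabins.
Shortfall: 57.901 − 37.596 = 20.3 sabins.

20.3 sabins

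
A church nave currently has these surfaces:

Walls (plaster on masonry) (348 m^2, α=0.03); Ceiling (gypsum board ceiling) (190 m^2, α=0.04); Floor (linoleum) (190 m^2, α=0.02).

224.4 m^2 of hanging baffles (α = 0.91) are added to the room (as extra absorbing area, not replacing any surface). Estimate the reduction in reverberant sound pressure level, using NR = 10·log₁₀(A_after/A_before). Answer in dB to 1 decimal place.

10.1 dB

A_before = Σ Sᵢαᵢ = 348*0.03 + 190*0.04 + 190*0.02 = 21.840 sabins.
Treatment contributes 224.4·0.91 = 204.204 sabins.
A_after = 21.840 + 204.204 = 226.044 sabins.
NR = 10·log₁₀(226.044/21.840) = 10.1 dB.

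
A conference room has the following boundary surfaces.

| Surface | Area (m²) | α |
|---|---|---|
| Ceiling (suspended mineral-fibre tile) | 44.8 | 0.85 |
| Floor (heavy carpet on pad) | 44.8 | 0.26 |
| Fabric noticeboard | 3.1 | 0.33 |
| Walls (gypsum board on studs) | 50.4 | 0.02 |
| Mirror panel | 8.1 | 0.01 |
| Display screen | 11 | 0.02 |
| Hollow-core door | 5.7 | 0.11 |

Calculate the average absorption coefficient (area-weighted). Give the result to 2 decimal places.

0.31

S = Σ Sᵢ = 44.8 + 44.8 + 3.1 + 50.4 + 8.1 + 11 + 5.7 = 167.9 m².
Weighted sum Σ Sα = 52.687.
ᾱ = A/S = 0.31.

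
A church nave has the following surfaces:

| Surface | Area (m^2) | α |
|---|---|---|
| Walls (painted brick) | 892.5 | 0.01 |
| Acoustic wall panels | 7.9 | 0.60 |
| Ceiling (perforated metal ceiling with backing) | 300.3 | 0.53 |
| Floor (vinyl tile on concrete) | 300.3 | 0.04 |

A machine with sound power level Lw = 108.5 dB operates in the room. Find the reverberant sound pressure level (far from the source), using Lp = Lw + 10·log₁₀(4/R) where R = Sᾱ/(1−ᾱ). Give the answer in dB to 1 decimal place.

A = 184.836 sabins; S = 1501.0 m^2.
ᾱ = 184.836/1501.0 = 0.1231; R = Sᾱ/(1−ᾱ) = 184.836/(1−0.1231) = 210.783 m^2.
Lp = 108.5 + 10·log₁₀(4/210.783) = 108.5 + (-17.22) = 91.3 dB.

91.3 dB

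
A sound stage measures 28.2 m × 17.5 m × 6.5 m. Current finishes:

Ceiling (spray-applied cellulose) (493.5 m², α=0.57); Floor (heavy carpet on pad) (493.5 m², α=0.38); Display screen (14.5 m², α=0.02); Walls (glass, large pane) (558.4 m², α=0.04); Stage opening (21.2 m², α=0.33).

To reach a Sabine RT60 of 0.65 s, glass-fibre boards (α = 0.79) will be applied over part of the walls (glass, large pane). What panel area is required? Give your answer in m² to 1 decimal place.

Total absorption A₁ = 493.5·0.57 + 493.5·0.38 + 14.5·0.02 + 558.4·0.04 + 21.2·0.33
  = 281.295 + 187.530 + 0.290 + 22.336 + 6.996 = 498.447 m² sabins.
V = 3207.75 m³. Target absorption A₂ = 0.161 × 3207.75 / 0.65 = 794.535 sabins.
Absorption to add: 794.535 − 498.447 = 296.088 sabins.
Net gain per m²: Δα = 0.79 − 0.04 = 0.75.
Panel area = 296.088 / 0.75 = 394.8 m².

394.8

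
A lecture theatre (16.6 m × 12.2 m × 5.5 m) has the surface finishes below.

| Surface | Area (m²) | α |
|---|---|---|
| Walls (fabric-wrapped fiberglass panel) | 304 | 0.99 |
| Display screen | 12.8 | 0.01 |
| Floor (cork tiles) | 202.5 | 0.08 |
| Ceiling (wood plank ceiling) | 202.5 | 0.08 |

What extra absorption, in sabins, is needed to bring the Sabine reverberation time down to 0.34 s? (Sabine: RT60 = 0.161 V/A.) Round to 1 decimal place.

194.0 sabins

Summing Sᵢαᵢ: 300.960 + 0.128 + 16.200 + 16.200 → A₁ = 333.488 sabins.
For T = 0.34 s, need A₂ = 0.161·V/T = 0.161·1113.86/0.34 = 527.445 sabins.
Additional absorption ΔA = 527.445 − 333.488 = 194.0 sabins.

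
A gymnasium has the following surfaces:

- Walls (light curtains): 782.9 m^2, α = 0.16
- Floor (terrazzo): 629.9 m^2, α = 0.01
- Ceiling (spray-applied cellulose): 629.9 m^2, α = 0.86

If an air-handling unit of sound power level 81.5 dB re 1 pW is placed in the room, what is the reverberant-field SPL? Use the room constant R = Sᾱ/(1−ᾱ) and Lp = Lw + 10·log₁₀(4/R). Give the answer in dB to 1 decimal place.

A = 673.277 sabins; S = 2042.7 m^2.
ᾱ = 0.3296, so room constant R = A/(1−ᾱ) = 1004.291 m^2.
Lp = Lw + 10 log₁₀(4/R) = 81.5 -24.00 = 57.5 dB.

57.5 dB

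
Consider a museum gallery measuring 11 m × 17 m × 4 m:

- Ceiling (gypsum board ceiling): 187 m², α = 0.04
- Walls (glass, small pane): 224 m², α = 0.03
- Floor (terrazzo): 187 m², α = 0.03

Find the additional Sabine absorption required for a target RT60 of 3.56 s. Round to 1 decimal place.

14.0 sabins

A₁ = Σ Sᵢαᵢ = 187×0.04 + 224×0.03 + 187×0.03 = 19.810 sabins.
For T = 3.56 s, need A₂ = 0.161·V/T = 0.161·748/3.56 = 33.828 sabins.
Shortfall: 33.828 − 19.810 = 14.0 sabins.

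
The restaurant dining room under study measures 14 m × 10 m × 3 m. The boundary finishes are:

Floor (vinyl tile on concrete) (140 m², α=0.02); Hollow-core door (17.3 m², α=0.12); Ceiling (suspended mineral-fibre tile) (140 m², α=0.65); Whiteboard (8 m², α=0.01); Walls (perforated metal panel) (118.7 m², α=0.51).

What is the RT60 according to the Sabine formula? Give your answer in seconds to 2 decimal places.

A = Σ Sᵢαᵢ = 140·0.02 + 17.3·0.12 + 140·0.65 + 8·0.01 + 118.7·0.51 = 156.493 sabins.
V = 14·10·3 = 420 m³.
RT60 = 0.161 · V / A = 0.161 × 420 / 156.493 = 0.43 s.

0.43 seconds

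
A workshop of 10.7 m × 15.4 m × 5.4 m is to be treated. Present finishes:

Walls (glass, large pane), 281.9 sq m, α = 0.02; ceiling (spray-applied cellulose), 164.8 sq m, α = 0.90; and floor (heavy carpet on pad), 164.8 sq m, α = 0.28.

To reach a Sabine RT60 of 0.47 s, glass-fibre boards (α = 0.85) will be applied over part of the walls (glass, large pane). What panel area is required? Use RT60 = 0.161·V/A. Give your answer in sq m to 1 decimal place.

Total absorption A₁ = 281.9·0.02 + 164.8·0.90 + 164.8·0.28
  = 5.638 + 148.320 + 46.144 = 200.102 sq m sabins.
V = 889.812 m³. Target absorption A₂ = 0.161 × 889.812 / 0.47 = 304.808 sabins.
Absorption to add: 304.808 − 200.102 = 104.706 sabins.
Each sq m of panel replacing the walls (glass, large pane) adds (0.85 − 0.02) = 0.83 sabins.
Area = ΔA/Δα = 104.706/0.83 = 126.2 sq m.

126.2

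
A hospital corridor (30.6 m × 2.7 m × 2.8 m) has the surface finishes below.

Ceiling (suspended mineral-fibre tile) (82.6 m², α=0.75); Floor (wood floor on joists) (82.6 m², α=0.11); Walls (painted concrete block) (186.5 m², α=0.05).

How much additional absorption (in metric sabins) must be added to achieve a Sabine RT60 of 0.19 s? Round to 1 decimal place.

115.7 sabins

Equivalent absorption area: A₁ = 82.6×0.75 + 82.6×0.11 + 186.5×0.05 = 80.361 m².
For T = 0.19 s, need A₂ = 0.161·V/T = 0.161·231.336/0.19 = 196.027 sabins.
ΔA = A₂ − A₁ = 196.027 − 80.361 = 115.7 sabins.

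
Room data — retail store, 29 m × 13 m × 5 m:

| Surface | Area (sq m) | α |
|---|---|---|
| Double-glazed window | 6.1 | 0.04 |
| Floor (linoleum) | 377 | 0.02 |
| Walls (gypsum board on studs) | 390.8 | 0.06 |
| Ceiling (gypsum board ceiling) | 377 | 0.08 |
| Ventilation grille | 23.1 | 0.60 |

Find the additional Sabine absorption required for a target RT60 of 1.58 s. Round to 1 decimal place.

Total absorption A₁ = 6.1*0.04 + 377*0.02 + 390.8*0.06 + 377*0.08 + 23.1*0.60
  = 0.244 + 7.540 + 23.448 + 30.160 + 13.860 = 75.252 sq m sabins.
V = 1885 m³. Required absorption A₂ = 0.161 × 1885 / 1.58 = 192.079 sabins.
Shortfall: 192.079 − 75.252 = 116.8 sabins.

116.8 sabins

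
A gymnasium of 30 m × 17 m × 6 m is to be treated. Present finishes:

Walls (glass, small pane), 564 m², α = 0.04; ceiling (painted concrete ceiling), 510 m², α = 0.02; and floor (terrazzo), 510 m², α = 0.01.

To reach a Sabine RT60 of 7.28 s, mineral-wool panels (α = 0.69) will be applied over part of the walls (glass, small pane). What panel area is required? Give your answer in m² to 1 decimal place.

Summing Sᵢαᵢ: 22.560 + 10.200 + 5.100 → A₁ = 37.860 sabins.
Required A₂ = 0.161·3060/7.28 = 67.673 sabins.
Absorption to add: 67.673 − 37.860 = 29.813 sabins.
Net gain per m²: Δα = 0.69 − 0.04 = 0.65.
Panel area = 29.813 / 0.65 = 45.9 m².

45.9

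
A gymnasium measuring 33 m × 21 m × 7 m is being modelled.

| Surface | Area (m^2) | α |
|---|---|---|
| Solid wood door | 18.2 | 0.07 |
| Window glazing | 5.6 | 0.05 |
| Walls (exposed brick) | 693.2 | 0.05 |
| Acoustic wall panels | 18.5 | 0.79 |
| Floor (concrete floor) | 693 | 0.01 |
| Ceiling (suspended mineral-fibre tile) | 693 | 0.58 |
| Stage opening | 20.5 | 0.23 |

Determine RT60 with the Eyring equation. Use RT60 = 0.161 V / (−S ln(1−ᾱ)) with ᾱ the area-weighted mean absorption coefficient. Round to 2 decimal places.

Total surface area S = 18.2 + 5.6 + 693.2 + 18.5 + 693 + 693 + 20.5 = 2142.0 m^2.
Σ(Sᵢαᵢ) = 18.2·0.07 + 5.6·0.05 + 693.2·0.05 + 18.5·0.79 + 693·0.01 + 693·0.58 + 20.5·0.23 = 464.414.
ᾱ = 464.414 / 2142.0 = 0.2168.
Eyring denominator: −S ln(1−ᾱ) = 523.435.
V = 33 × 21 × 7 = 4851 m³.
RT60 = 0.161 × 4851 / 523.435 = 1.49 s.

1.49 s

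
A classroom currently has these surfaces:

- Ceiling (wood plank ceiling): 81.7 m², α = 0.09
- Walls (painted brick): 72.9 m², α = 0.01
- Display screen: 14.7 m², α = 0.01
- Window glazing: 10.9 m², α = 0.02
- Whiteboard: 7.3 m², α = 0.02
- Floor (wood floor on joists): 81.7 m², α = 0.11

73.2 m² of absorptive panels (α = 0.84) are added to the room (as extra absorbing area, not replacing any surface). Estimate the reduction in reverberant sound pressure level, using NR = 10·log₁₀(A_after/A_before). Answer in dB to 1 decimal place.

A_before = Σ Sᵢαᵢ = 81.7·0.09 + 72.9·0.01 + 14.7·0.01 + 10.9·0.02 + 7.3·0.02 + 81.7·0.11 = 17.580 sabins.
Treatment contributes 73.2·0.84 = 61.488 sabins.
A_after = 17.580 + 61.488 = 79.068 sabins.
NR = 10·log₁₀(79.068/17.580) = 6.5 dB.

6.5 dB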